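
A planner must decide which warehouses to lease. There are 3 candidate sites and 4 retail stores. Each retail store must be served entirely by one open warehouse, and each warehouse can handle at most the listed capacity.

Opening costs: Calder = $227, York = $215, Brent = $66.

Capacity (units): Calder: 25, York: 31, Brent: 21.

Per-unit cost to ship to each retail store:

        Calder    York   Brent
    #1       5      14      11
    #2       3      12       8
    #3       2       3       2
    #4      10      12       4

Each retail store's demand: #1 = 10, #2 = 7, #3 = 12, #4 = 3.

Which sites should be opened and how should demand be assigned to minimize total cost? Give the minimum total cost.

Minimum total cost: 400

Open {Calder, Brent}: #1→Calder 5·10=50, #2→Calder 3·7=21, #3→Brent 2·12=24, #4→Brent 4·3=12.
Loads: Calder carries 17/25, Brent carries 15/21. Service 107; fixed 293; total 400.
Next best feasible plan costs 418.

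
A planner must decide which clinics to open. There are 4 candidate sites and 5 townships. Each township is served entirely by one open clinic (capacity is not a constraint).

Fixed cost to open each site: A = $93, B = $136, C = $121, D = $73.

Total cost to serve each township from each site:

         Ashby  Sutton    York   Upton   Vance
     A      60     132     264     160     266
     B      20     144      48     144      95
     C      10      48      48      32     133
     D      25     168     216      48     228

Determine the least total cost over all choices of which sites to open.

Minimum total cost: 392

For any fixed open set, each township goes to its cheapest open site; total = fixed + service.
{C}: Ashby→C 10, Sutton→C 48, York→C 48, Upton→C 32, Vance→C 133. Service 271; fixed 121; total 392.
{C, D}: service 271 + fixed 194 = 465
{A, C}: service 271 + fixed 214 = 485
{A, B, C, D}: service 233 + fixed 423 = 656
(All 15 nonempty subsets were checked; C only is lowest.)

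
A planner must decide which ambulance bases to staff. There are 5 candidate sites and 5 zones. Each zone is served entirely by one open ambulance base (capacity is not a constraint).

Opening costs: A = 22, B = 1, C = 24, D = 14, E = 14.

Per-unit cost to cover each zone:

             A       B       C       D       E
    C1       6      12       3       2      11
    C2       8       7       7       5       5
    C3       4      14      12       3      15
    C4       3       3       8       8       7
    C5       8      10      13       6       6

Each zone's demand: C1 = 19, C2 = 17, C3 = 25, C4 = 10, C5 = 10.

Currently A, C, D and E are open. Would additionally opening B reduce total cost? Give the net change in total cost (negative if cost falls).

Current service cost with {A, C, D, E}: 288.
Adding B: each zone re-picks its cheapest; new service cost 288, saving 0.
Extra fixed cost: 1. Net change = 1 − 0 = 1.
(Totals: 362 → 363.)

No — net change +1 (cost rises by 1).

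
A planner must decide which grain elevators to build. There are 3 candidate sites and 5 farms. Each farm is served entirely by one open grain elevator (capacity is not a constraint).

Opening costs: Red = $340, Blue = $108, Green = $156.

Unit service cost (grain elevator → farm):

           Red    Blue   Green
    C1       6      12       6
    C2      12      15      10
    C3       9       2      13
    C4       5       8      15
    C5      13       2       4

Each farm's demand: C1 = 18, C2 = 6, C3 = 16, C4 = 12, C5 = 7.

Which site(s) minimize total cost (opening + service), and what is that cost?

Open Blue only; minimum total cost 556.

For any fixed open set, each farm goes to its cheapest open site; total = fixed + service.
{Blue}: C1→Blue 12·18=216, C2→Blue 15·6=90, C3→Blue 2·16=32, C4→Blue 8·12=96, C5→Blue 2·7=14. Service 448; fixed 108; total 556.
{Blue, Green}: C1→Green 6·18=108, C2→Green 10·6=60, C3→Blue 2·16=32, C4→Blue 8·12=96, C5→Blue 2·7=14. Service 310; fixed 264; total 574.
{Red, Blue}: C1→Red 6·18=108, C2→Red 12·6=72, C3→Blue 2·16=32, C4→Red 5·12=60, C5→Blue 2·7=14. Service 286; fixed 448; total 734.
{Red, Blue, Green}: service 274 + fixed 604 = 878
(All 7 nonempty subsets were checked; Blue only is lowest.)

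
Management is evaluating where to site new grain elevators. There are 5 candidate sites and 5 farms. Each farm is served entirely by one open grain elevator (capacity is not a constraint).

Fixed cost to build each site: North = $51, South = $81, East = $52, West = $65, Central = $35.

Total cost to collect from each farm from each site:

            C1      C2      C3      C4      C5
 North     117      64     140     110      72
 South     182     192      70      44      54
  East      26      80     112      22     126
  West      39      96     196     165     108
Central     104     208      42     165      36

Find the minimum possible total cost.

For any fixed open set, each farm goes to its cheapest open site; total = fixed + service.
{East, Central}: C1→East 26, C2→East 80, C3→Central 42, C4→East 22, C5→Central 36. Service 206; fixed 87; total 293.
{North, East, Central}: service 190 + fixed 138 = 328
{East, West, Central}: service 206 + fixed 152 = 358
{North, South, East, West, Central}: service 190 + fixed 284 = 474
No other subset beats 293.

Minimum total cost: 293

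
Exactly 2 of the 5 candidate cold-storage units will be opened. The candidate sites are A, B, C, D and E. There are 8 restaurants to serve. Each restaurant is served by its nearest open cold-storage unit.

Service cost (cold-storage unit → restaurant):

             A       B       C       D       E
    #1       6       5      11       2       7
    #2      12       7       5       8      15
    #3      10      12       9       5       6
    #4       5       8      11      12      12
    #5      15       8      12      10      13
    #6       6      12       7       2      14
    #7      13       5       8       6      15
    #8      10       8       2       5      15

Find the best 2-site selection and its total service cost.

With exactly 2 open, each restaurant uses its cheapest among the chosen.
{B, D}: #1→D 2, #2→B 7, #3→D 5, #4→B 8, #5→B 8, #6→D 2, #7→B 5, #8→D 5. Service cost 42.
{A, D}: service cost 43
{C, D}: service cost 43
Among all 10 size-2 choices, {B, D} is lowest.

Choose B and D; total service cost 42.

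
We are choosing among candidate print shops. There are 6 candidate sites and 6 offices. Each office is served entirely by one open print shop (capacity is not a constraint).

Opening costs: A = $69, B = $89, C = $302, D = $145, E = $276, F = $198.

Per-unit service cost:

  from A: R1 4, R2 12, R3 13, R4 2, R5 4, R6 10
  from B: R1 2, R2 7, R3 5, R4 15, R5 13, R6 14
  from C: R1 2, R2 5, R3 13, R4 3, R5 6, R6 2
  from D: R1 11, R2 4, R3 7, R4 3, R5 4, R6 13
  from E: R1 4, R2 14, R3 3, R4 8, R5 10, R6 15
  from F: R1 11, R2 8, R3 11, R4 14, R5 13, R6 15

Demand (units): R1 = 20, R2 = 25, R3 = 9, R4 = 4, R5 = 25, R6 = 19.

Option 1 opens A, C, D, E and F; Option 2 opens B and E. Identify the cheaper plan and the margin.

Option 1: {A, C, D, E, F}: R1→C 2·20=40, R2→D 4·25=100, R3→E 3·9=27, R4→A 2·4=8, R5→A 4·25=100, R6→C 2·19=38. Service 313; fixed 990; total 1303.
Option 2: {B, E}: R1→B 2·20=40, R2→B 7·25=175, R3→E 3·9=27, R4→E 8·4=32, R5→E 10·25=250, R6→B 14·19=266. Service 790; fixed 365; total 1155.
Difference: |1303 − 1155| = 148.

Option 2 is cheaper by 148.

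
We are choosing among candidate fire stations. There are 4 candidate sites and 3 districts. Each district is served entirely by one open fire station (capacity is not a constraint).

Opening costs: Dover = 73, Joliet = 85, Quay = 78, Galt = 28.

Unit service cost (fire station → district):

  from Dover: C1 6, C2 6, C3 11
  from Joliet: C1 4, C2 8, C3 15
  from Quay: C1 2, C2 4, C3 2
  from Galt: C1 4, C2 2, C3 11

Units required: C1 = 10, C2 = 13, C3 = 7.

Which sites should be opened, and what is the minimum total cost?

Open Quay only; minimum total cost 164.

For any fixed open set, each district goes to its cheapest open site; total = fixed + service.
{Quay}: C1→Quay 2·10=20, C2→Quay 4·13=52, C3→Quay 2·7=14. Service 86; fixed 78; total 164.
{Quay, Galt}: service 60 + fixed 106 = 166
{Galt}: C1→Galt 4·10=40, C2→Galt 2·13=26, C3→Galt 11·7=77. Service 143; fixed 28; total 171.
{Dover, Joliet, Quay, Galt}: service 60 + fixed 264 = 324
(All 15 nonempty subsets were checked; Quay only is lowest.)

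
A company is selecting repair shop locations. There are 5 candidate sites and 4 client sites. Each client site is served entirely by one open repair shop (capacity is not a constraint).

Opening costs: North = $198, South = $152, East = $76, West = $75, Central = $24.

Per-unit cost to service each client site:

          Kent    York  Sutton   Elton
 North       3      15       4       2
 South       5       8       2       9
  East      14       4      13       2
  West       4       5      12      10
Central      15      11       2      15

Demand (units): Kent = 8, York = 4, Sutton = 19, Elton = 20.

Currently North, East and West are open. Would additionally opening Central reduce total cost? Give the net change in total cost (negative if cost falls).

Yes — net change −14 (cost falls by 14).

Current service cost with {North, East, West}: 156.
Adding Central: each client site re-picks its cheapest; new service cost 118, saving 38.
Extra fixed cost: 24. Net change = 24 − 38 = -14.
(Totals: 505 → 491.)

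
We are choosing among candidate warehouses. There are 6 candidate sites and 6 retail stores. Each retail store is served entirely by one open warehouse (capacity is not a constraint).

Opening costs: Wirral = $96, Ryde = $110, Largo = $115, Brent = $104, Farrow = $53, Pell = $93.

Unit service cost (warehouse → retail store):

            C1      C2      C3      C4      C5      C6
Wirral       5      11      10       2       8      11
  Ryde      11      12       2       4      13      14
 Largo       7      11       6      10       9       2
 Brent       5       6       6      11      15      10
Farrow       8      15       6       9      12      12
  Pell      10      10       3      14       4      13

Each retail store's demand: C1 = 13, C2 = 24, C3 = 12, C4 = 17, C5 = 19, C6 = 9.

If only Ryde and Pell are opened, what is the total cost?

Total cost: 858

Each retail store is assigned to its cheapest site among the open ones.
{Ryde, Pell}: C1→Pell 10·13=130, C2→Pell 10·24=240, C3→Ryde 2·12=24, C4→Ryde 4·17=68, C5→Pell 4·19=76, C6→Pell 13·9=117. Service 655; fixed 203; total 858.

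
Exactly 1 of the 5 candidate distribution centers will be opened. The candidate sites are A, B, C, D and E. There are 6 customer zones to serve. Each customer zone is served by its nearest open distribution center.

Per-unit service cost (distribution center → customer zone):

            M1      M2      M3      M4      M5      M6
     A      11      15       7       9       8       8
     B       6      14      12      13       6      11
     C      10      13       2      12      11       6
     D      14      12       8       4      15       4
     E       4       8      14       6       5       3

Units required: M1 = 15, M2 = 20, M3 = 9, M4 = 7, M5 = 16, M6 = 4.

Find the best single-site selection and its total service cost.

With exactly 1 open, each customer zone uses its cheapest among the chosen.
{E}: M1→E 4·15=60, M2→E 8·20=160, M3→E 14·9=126, M4→E 6·7=42, M5→E 5·16=80, M6→E 3·4=12. Service cost 480.
{B}: service cost 709
{C}: service cost 712
Among all 5 size-1 choices, {E} is lowest.

Choose E only; total service cost 480.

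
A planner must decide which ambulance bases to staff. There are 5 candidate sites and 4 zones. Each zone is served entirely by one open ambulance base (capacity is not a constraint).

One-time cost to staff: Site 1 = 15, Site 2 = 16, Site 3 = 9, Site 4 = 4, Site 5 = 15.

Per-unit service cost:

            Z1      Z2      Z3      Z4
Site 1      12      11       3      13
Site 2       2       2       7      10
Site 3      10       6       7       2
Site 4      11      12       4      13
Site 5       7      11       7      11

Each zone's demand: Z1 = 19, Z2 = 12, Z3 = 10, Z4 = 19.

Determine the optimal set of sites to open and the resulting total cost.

Open Site 2, Site 3 and Site 4; minimum total cost 169.

For any fixed open set, each zone goes to its cheapest open site; total = fixed + service.
{Site 2, Site 3, Site 4}: Z1→Site 2 2·19=38, Z2→Site 2 2·12=24, Z3→Site 4 4·10=40, Z4→Site 3 2·19=38. Service 140; fixed 29; total 169.
{Site 1, Site 2, Site 3}: Z1→Site 2 2·19=38, Z2→Site 2 2·12=24, Z3→Site 1 3·10=30, Z4→Site 3 2·19=38. Service 130; fixed 40; total 170.
{Site 1, Site 2, Site 3, Site 4}: Z1→Site 2 2·19=38, Z2→Site 2 2·12=24, Z3→Site 1 3·10=30, Z4→Site 3 2·19=38. Service 130; fixed 44; total 174.
{Site 1, Site 2, Site 3, Site 4, Site 5}: Z1→Site 2 2·19=38, Z2→Site 2 2·12=24, Z3→Site 1 3·10=30, Z4→Site 3 2·19=38. Service 130; fixed 59; total 189.
No other subset beats 169.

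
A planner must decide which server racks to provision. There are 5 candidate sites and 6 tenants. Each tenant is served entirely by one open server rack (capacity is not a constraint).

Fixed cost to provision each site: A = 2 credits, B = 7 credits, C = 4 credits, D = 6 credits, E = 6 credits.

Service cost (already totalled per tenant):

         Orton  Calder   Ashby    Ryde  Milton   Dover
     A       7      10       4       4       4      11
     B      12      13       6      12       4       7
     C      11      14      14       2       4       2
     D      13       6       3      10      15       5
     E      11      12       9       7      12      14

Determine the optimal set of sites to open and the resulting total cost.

For any fixed open set, each tenant goes to its cheapest open site; total = fixed + service.
{A, C}: Orton→A 7, Calder→A 10, Ashby→A 4, Ryde→C 2, Milton→A 4, Dover→C 2. Service 29; fixed 6; total 35.
{A, C, D}: service 24 + fixed 12 = 36
{A, D}: service 29 + fixed 8 = 37
{A, B, C, D, E}: Orton→A 7, Calder→D 6, Ashby→D 3, Ryde→C 2, Milton→A 4, Dover→C 2. Service 24; fixed 25; total 49.
No other subset beats 35.

Open A and C; minimum total cost 35.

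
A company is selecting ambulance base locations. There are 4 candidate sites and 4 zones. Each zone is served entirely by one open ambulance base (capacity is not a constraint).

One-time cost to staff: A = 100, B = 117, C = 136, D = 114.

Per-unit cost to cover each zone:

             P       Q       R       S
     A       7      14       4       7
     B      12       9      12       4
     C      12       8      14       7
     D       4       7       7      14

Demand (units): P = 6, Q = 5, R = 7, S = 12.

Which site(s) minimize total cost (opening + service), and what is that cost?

For any fixed open set, each zone goes to its cheapest open site; total = fixed + service.
{A}: P→A 7·6=42, Q→A 14·5=70, R→A 4·7=28, S→A 7·12=84. Service 224; fixed 100; total 324.
{B}: service 249 + fixed 117 = 366
{A, B}: service 163 + fixed 217 = 380
{A, B, C, D}: service 135 + fixed 467 = 602
(All 15 nonempty subsets were checked; A only is lowest.)

Open A only; minimum total cost 324.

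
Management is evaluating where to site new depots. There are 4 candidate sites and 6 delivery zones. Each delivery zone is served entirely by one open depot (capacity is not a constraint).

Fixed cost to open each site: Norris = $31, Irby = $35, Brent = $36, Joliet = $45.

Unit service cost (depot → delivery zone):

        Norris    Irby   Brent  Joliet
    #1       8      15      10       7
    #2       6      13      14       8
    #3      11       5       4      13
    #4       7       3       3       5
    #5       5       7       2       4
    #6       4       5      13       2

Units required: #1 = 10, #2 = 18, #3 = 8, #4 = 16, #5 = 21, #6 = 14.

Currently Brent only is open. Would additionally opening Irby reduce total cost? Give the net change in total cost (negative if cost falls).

Yes — net change −95 (cost falls by 95).

Current service cost with {Brent}: 656.
Adding Irby: each delivery zone re-picks its cheapest; new service cost 526, saving 130.
Extra fixed cost: 35. Net change = 35 − 130 = -95.
(Totals: 692 → 597.)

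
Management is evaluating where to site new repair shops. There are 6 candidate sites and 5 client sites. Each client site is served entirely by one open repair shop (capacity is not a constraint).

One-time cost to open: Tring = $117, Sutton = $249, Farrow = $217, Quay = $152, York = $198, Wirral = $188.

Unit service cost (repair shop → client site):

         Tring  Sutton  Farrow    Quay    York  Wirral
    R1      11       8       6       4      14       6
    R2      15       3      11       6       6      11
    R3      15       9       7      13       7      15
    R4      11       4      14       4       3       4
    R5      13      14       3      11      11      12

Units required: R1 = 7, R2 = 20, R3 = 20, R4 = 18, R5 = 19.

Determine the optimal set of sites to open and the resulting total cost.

Open Farrow and Quay; minimum total cost 786.

For any fixed open set, each client site goes to its cheapest open site; total = fixed + service.
{Farrow, Quay}: R1→Quay 4·7=28, R2→Quay 6·20=120, R3→Farrow 7·20=140, R4→Quay 4·18=72, R5→Farrow 3·19=57. Service 417; fixed 369; total 786.
{York}: service 621 + fixed 198 = 819
{Farrow, York}: service 413 + fixed 415 = 828
{Tring, Sutton, Farrow, Quay, York, Wirral}: service 339 + fixed 1121 = 1460
No other subset beats 786.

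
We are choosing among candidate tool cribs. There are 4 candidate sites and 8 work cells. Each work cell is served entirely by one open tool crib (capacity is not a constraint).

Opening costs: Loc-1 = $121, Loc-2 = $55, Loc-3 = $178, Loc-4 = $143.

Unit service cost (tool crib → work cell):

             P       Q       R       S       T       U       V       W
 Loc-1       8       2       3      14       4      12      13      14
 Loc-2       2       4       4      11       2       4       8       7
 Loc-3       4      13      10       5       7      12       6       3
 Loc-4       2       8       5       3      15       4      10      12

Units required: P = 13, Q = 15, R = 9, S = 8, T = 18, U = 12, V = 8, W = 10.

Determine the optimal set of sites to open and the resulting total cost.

For any fixed open set, each work cell goes to its cheapest open site; total = fixed + service.
{Loc-2}: P→Loc-2 2·13=26, Q→Loc-2 4·15=60, R→Loc-2 4·9=36, S→Loc-2 11·8=88, T→Loc-2 2·18=36, U→Loc-2 4·12=48, V→Loc-2 8·8=64, W→Loc-2 7·10=70. Service 428; fixed 55; total 483.
{Loc-2, Loc-3}: service 324 + fixed 233 = 557
{Loc-2, Loc-4}: service 364 + fixed 198 = 562
{Loc-1, Loc-2, Loc-3, Loc-4}: service 269 + fixed 497 = 766
No other subset beats 483.

Open Loc-2 only; minimum total cost 483.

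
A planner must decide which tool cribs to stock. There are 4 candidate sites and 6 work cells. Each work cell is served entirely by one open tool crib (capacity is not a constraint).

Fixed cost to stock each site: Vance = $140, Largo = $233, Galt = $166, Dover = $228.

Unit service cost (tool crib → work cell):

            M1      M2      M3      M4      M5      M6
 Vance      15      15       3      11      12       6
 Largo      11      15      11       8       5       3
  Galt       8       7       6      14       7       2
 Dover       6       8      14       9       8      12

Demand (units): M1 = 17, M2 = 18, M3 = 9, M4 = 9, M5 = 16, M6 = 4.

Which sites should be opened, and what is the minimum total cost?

Open Galt only; minimum total cost 728.

For any fixed open set, each work cell goes to its cheapest open site; total = fixed + service.
{Galt}: M1→Galt 8·17=136, M2→Galt 7·18=126, M3→Galt 6·9=54, M4→Galt 14·9=126, M5→Galt 7·16=112, M6→Galt 2·4=8. Service 562; fixed 166; total 728.
{Vance, Galt}: service 508 + fixed 306 = 814
{Dover}: service 629 + fixed 228 = 857
{Vance, Largo, Galt, Dover}: service 415 + fixed 767 = 1182
(All 15 nonempty subsets were checked; Galt only is lowest.)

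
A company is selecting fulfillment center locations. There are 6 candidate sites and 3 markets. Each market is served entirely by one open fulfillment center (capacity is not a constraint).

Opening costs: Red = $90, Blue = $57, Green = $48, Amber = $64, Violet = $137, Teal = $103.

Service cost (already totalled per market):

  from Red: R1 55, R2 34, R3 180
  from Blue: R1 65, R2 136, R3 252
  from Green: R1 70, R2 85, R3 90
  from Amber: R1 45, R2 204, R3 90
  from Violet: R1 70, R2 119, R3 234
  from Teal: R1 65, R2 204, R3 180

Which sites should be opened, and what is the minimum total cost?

Open Green only; minimum total cost 293.

For any fixed open set, each market goes to its cheapest open site; total = fixed + service.
{Green}: R1→Green 70, R2→Green 85, R3→Green 90. Service 245; fixed 48; total 293.
{Red, Green}: service 179 + fixed 138 = 317
{Red, Amber}: service 169 + fixed 154 = 323
{Red, Blue, Green, Amber, Violet, Teal}: service 169 + fixed 499 = 668
No other subset beats 293.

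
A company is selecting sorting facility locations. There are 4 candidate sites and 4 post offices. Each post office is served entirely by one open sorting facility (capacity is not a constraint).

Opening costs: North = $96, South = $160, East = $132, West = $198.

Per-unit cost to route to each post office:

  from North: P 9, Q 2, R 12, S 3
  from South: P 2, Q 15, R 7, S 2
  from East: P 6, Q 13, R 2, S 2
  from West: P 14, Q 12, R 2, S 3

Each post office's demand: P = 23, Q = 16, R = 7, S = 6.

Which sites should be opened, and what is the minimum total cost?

Open North and South; minimum total cost 395.

For any fixed open set, each post office goes to its cheapest open site; total = fixed + service.
{North, South}: P→South 2·23=46, Q→North 2·16=32, R→South 7·7=49, S→South 2·6=12. Service 139; fixed 256; total 395.
{North, East}: P→East 6·23=138, Q→North 2·16=32, R→East 2·7=14, S→East 2·6=12. Service 196; fixed 228; total 424.
{North}: P→North 9·23=207, Q→North 2·16=32, R→North 12·7=84, S→North 3·6=18. Service 341; fixed 96; total 437.
{North, South, East, West}: P→South 2·23=46, Q→North 2·16=32, R→East 2·7=14, S→South 2·6=12. Service 104; fixed 586; total 690.
No other subset beats 395.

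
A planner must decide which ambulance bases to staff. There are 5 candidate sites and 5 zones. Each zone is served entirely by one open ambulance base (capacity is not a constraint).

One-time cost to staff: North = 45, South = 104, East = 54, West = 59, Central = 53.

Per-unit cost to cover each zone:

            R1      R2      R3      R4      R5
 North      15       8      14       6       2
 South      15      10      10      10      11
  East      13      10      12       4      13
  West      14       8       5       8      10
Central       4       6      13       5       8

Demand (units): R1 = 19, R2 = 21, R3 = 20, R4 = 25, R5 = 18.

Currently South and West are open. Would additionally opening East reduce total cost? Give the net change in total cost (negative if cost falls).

Yes — net change −65 (cost falls by 65).

Current service cost with {South, West}: 914.
Adding East: each zone re-picks its cheapest; new service cost 795, saving 119.
Extra fixed cost: 54. Net change = 54 − 119 = -65.
(Totals: 1077 → 1012.)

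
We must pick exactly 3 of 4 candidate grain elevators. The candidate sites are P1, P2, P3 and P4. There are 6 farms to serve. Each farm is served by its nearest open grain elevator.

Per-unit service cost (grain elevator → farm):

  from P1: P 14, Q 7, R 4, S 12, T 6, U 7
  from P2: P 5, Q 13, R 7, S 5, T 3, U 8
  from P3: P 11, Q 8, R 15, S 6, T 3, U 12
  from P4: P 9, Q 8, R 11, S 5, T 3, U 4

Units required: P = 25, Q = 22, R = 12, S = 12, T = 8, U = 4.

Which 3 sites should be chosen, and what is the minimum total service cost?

Choose P1, P2 and P4; total service cost 427.

With exactly 3 open, each farm uses its cheapest among the chosen.
{P1, P2, P4}: P→P2 5·25=125, Q→P1 7·22=154, R→P1 4·12=48, S→P2 5·12=60, T→P2 3·8=24, U→P4 4·4=16. Service cost 427.
{P1, P2, P3}: service cost 439
{P2, P3, P4}: service cost 485
Among all 4 size-3 choices, {P1, P2, P4} is lowest.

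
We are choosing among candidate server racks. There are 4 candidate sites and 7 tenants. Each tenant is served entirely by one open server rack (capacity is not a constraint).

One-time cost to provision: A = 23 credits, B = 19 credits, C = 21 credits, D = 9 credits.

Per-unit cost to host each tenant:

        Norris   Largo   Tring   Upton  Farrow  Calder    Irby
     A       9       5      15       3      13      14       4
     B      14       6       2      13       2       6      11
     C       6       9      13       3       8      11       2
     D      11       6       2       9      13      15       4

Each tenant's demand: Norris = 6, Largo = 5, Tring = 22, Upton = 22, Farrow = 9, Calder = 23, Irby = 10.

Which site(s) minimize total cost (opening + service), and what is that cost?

For any fixed open set, each tenant goes to its cheapest open site; total = fixed + service.
{B, C}: Norris→C 6·6=36, Largo→B 6·5=30, Tring→B 2·22=44, Upton→C 3·22=66, Farrow→B 2·9=18, Calder→B 6·23=138, Irby→C 2·10=20. Service 352; fixed 40; total 392.
{B, C, D}: Norris→C 6·6=36, Largo→B 6·5=30, Tring→B 2·22=44, Upton→C 3·22=66, Farrow→B 2·9=18, Calder→B 6·23=138, Irby→C 2·10=20. Service 352; fixed 49; total 401.
{A, B, C}: Norris→C 6·6=36, Largo→A 5·5=25, Tring→B 2·22=44, Upton→A 3·22=66, Farrow→B 2·9=18, Calder→B 6·23=138, Irby→C 2·10=20. Service 347; fixed 63; total 410.
{A, B, C, D}: Norris→C 6·6=36, Largo→A 5·5=25, Tring→B 2·22=44, Upton→A 3·22=66, Farrow→B 2·9=18, Calder→B 6·23=138, Irby→C 2·10=20. Service 347; fixed 72; total 419.
No other subset beats 392.

Open B and C; minimum total cost 392.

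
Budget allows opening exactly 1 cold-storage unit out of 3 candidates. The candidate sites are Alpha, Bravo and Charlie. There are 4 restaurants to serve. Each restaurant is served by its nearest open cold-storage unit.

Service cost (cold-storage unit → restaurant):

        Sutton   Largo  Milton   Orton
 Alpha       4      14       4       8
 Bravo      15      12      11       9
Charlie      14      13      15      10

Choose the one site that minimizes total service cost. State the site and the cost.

Choose Alpha only; total service cost 30.

With exactly 1 open, each restaurant uses its cheapest among the chosen.
{Alpha}: Sutton→Alpha 4, Largo→Alpha 14, Milton→Alpha 4, Orton→Alpha 8. Service cost 30.
{Bravo}: service cost 47
{Charlie}: service cost 52
Among all 3 size-1 choices, {Alpha} is lowest.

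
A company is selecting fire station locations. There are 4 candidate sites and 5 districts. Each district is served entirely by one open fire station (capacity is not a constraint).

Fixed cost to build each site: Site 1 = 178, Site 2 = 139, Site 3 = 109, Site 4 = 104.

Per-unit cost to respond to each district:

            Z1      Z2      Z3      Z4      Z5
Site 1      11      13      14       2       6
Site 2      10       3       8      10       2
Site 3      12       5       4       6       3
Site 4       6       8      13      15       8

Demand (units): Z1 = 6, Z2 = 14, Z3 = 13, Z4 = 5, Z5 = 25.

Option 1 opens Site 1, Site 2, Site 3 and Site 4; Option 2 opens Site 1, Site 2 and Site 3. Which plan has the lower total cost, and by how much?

Option 2 is cheaper by 80.

Option 1: {Site 1, Site 2, Site 3, Site 4}: Z1→Site 4 6·6=36, Z2→Site 2 3·14=42, Z3→Site 3 4·13=52, Z4→Site 1 2·5=10, Z5→Site 2 2·25=50. Service 190; fixed 530; total 720.
Option 2: {Site 1, Site 2, Site 3}: Z1→Site 2 10·6=60, Z2→Site 2 3·14=42, Z3→Site 3 4·13=52, Z4→Site 1 2·5=10, Z5→Site 2 2·25=50. Service 214; fixed 426; total 640.
Difference: |720 − 640| = 80.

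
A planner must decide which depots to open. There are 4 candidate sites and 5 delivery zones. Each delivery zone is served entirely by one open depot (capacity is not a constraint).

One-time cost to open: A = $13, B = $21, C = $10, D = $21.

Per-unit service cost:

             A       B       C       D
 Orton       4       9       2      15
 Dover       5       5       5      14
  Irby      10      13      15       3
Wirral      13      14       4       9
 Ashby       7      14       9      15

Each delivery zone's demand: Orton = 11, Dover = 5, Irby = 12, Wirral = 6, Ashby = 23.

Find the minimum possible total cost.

Minimum total cost: 312

For any fixed open set, each delivery zone goes to its cheapest open site; total = fixed + service.
{A, C, D}: Orton→C 2·11=22, Dover→A 5·5=25, Irby→D 3·12=36, Wirral→C 4·6=24, Ashby→A 7·23=161. Service 268; fixed 44; total 312.
{A, B, C, D}: Orton→C 2·11=22, Dover→A 5·5=25, Irby→D 3·12=36, Wirral→C 4·6=24, Ashby→A 7·23=161. Service 268; fixed 65; total 333.
{C, D}: Orton→C 2·11=22, Dover→C 5·5=25, Irby→D 3·12=36, Wirral→C 4·6=24, Ashby→C 9·23=207. Service 314; fixed 31; total 345.
{C}: Orton→C 2·11=22, Dover→C 5·5=25, Irby→C 15·12=180, Wirral→C 4·6=24, Ashby→C 9·23=207. Service 458; fixed 10; total 468.
No other subset beats 312.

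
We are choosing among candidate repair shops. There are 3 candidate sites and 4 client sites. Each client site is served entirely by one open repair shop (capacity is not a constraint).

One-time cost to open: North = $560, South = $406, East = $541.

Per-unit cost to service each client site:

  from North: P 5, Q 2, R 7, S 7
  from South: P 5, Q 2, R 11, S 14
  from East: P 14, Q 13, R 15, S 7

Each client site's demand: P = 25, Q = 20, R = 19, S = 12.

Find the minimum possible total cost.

For any fixed open set, each client site goes to its cheapest open site; total = fixed + service.
{North}: P→North 5·25=125, Q→North 2·20=40, R→North 7·19=133, S→North 7·12=84. Service 382; fixed 560; total 942.
{South}: service 542 + fixed 406 = 948
{North, South}: service 382 + fixed 966 = 1348
{North, South, East}: service 382 + fixed 1507 = 1889
No other subset beats 942.

Minimum total cost: 942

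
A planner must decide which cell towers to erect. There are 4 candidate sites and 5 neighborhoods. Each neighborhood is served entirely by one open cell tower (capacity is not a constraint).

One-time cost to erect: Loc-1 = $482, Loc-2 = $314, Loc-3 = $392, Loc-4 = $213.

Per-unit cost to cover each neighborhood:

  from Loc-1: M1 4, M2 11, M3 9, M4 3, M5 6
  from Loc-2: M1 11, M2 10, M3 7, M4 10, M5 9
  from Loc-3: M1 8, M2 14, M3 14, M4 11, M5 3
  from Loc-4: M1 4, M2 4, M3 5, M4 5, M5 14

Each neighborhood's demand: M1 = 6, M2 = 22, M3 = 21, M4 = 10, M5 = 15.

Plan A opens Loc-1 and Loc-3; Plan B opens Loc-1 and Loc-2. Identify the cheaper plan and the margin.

Plan A: {Loc-1, Loc-3}: M1→Loc-1 4·6=24, M2→Loc-1 11·22=242, M3→Loc-1 9·21=189, M4→Loc-1 3·10=30, M5→Loc-3 3·15=45. Service 530; fixed 874; total 1404.
Plan B: {Loc-1, Loc-2}: M1→Loc-1 4·6=24, M2→Loc-2 10·22=220, M3→Loc-2 7·21=147, M4→Loc-1 3·10=30, M5→Loc-1 6·15=90. Service 511; fixed 796; total 1307.
Difference: |1404 − 1307| = 97.

Plan B is cheaper by 97.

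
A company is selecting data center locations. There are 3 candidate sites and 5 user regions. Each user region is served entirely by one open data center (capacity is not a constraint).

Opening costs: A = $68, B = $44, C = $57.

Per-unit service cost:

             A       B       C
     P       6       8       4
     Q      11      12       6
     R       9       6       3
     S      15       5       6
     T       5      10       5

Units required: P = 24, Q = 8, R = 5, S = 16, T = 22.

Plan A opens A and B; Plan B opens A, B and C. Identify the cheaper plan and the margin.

Plan A: {A, B}: P→A 6·24=144, Q→A 11·8=88, R→B 6·5=30, S→B 5·16=80, T→A 5·22=110. Service 452; fixed 112; total 564.
Plan B: {A, B, C}: P→C 4·24=96, Q→C 6·8=48, R→C 3·5=15, S→B 5·16=80, T→A 5·22=110. Service 349; fixed 169; total 518.
Difference: |564 − 518| = 46.

Plan B is cheaper by 46.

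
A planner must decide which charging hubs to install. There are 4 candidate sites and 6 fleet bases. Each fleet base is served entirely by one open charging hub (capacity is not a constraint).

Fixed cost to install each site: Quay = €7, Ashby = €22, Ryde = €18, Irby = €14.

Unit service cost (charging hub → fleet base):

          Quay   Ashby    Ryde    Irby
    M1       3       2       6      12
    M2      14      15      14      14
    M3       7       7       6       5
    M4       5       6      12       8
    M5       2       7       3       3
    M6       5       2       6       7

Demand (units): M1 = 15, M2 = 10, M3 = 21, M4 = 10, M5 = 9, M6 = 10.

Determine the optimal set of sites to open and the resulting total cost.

For any fixed open set, each fleet base goes to its cheapest open site; total = fixed + service.
{Quay, Ashby, Irby}: M1→Ashby 2·15=30, M2→Quay 14·10=140, M3→Irby 5·21=105, M4→Quay 5·10=50, M5→Quay 2·9=18, M6→Ashby 2·10=20. Service 363; fixed 43; total 406.
{Ashby, Irby}: service 382 + fixed 36 = 418
{Quay, Ashby, Ryde, Irby}: M1→Ashby 2·15=30, M2→Quay 14·10=140, M3→Irby 5·21=105, M4→Quay 5·10=50, M5→Quay 2·9=18, M6→Ashby 2·10=20. Service 363; fixed 61; total 424.
{Quay}: service 450 + fixed 7 = 457
No other subset beats 406.

Open Quay, Ashby and Irby; minimum total cost 406.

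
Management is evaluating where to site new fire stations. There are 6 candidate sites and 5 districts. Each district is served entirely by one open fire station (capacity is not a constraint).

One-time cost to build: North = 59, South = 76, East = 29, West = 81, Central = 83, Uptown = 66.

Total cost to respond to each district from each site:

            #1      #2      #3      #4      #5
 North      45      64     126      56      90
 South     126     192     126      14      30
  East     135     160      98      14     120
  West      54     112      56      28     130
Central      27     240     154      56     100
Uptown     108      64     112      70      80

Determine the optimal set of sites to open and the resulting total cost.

Open North and East; minimum total cost 399.

For any fixed open set, each district goes to its cheapest open site; total = fixed + service.
{North, East}: #1→North 45, #2→North 64, #3→East 98, #4→East 14, #5→North 90. Service 311; fixed 88; total 399.
{North, South}: #1→North 45, #2→North 64, #3→North 126, #4→South 14, #5→South 30. Service 279; fixed 135; total 414.
{North, South, East}: #1→North 45, #2→North 64, #3→East 98, #4→South 14, #5→South 30. Service 251; fixed 164; total 415.
{North, South, East, West, Central, Uptown}: service 191 + fixed 394 = 585
No other subset beats 399.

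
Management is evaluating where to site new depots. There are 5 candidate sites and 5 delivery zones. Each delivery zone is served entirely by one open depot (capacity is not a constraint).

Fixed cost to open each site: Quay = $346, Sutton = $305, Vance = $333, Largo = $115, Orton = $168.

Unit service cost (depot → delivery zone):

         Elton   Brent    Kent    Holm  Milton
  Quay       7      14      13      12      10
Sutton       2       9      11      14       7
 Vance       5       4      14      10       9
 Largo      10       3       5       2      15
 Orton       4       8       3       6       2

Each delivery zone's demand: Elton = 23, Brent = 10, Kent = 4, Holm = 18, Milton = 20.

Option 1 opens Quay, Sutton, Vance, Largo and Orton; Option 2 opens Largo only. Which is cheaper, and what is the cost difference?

Option 1: {Quay, Sutton, Vance, Largo, Orton}: Elton→Sutton 2·23=46, Brent→Largo 3·10=30, Kent→Orton 3·4=12, Holm→Largo 2·18=36, Milton→Orton 2·20=40. Service 164; fixed 1267; total 1431.
Option 2: {Largo}: Elton→Largo 10·23=230, Brent→Largo 3·10=30, Kent→Largo 5·4=20, Holm→Largo 2·18=36, Milton→Largo 15·20=300. Service 616; fixed 115; total 731.
Difference: |1431 − 731| = 700.

Option 2 is cheaper by 700.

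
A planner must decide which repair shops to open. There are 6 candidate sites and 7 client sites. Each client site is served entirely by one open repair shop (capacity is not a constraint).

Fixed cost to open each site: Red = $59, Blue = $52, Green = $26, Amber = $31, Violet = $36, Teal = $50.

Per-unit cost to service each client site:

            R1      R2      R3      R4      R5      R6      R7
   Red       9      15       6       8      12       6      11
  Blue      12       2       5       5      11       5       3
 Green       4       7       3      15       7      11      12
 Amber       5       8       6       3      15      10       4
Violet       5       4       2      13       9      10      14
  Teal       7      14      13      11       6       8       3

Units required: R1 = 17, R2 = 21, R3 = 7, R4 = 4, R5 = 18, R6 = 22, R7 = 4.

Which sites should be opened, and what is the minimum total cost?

For any fixed open set, each client site goes to its cheapest open site; total = fixed + service.
{Blue, Green}: R1→Green 4·17=68, R2→Blue 2·21=42, R3→Green 3·7=21, R4→Blue 5·4=20, R5→Green 7·18=126, R6→Blue 5·22=110, R7→Blue 3·4=12. Service 399; fixed 78; total 477.
{Blue, Green, Amber}: service 391 + fixed 109 = 500
{Blue, Green, Violet}: service 392 + fixed 114 = 506
{Red, Blue, Green, Amber, Violet, Teal}: R1→Green 4·17=68, R2→Blue 2·21=42, R3→Violet 2·7=14, R4→Amber 3·4=12, R5→Teal 6·18=108, R6→Blue 5·22=110, R7→Blue 3·4=12. Service 366; fixed 254; total 620.
No other subset beats 477.

Open Blue and Green; minimum total cost 477.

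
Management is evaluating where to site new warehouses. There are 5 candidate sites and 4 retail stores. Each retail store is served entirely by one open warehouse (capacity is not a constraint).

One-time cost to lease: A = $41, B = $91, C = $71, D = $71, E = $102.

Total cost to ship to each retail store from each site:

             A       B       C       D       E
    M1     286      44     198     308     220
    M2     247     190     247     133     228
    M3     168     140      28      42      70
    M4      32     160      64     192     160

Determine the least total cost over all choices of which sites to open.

Minimum total cost: 454

For any fixed open set, each retail store goes to its cheapest open site; total = fixed + service.
{A, B, D}: M1→B 44, M2→D 133, M3→D 42, M4→A 32. Service 251; fixed 203; total 454.
{B, C}: service 326 + fixed 162 = 488
{A, B, C}: M1→B 44, M2→B 190, M3→C 28, M4→A 32. Service 294; fixed 203; total 497.
{A, B, C, D, E}: M1→B 44, M2→D 133, M3→C 28, M4→A 32. Service 237; fixed 376; total 613.
No other subset beats 454.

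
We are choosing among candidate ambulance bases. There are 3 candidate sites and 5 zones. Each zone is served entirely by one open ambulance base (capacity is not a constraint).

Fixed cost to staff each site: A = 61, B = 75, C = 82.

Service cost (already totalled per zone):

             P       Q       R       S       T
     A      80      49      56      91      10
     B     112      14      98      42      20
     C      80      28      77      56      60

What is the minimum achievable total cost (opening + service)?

Minimum total cost: 338

For any fixed open set, each zone goes to its cheapest open site; total = fixed + service.
{A, B}: P→A 80, Q→B 14, R→A 56, S→B 42, T→A 10. Service 202; fixed 136; total 338.
{A}: P→A 80, Q→A 49, R→A 56, S→A 91, T→A 10. Service 286; fixed 61; total 347.
{B}: service 286 + fixed 75 = 361
{A, B, C}: P→A 80, Q→B 14, R→A 56, S→B 42, T→A 10. Service 202; fixed 218; total 420.
No other subset beats 338.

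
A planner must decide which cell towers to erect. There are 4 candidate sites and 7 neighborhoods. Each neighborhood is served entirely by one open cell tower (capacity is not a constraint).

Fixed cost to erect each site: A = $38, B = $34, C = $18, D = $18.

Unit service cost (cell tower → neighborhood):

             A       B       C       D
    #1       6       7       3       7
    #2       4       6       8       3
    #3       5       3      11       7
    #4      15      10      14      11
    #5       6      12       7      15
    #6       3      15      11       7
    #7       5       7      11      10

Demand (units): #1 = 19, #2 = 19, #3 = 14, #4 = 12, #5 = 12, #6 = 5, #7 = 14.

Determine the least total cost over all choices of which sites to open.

For any fixed open set, each neighborhood goes to its cheapest open site; total = fixed + service.
{A, B, C, D}: #1→C 3·19=57, #2→D 3·19=57, #3→B 3·14=42, #4→B 10·12=120, #5→A 6·12=72, #6→A 3·5=15, #7→A 5·14=70. Service 433; fixed 108; total 541.
{A, B, C}: service 452 + fixed 90 = 542
{A, C, D}: service 473 + fixed 74 = 547
{C}: service 824 + fixed 18 = 842
No other subset beats 541.

Minimum total cost: 541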